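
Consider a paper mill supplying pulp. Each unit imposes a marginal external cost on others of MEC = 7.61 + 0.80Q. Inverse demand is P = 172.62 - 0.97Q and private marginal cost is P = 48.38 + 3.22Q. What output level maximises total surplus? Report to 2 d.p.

Social marginal cost = private MC + MEC = 55.99 + 4.02Q.
Set SMC = demand: 55.99 + 4.02Q = 172.62 - 0.97Q → Q* = 23.3727.

Q* = 23.37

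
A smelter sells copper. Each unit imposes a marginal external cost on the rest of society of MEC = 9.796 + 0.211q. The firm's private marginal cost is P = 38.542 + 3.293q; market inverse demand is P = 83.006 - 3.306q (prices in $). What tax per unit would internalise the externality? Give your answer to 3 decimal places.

tax = $10.870 per unit

Social marginal cost = private MC + MEC = 48.338 + 3.504q.
Set SMC = demand: 48.338 + 3.504q = 83.006 - 3.306q → q* = 5.0907.
The Pigouvian tax equals MEC at q*: 9.796 + 0.211×5.0907 = 10.8701.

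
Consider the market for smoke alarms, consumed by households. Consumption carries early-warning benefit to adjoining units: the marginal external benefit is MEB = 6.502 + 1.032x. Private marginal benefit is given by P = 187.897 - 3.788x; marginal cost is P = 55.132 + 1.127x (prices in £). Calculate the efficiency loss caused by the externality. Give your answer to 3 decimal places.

Market equilibrium (private): 55.132 + 1.127x = 187.897 - 3.788x → x_m = 27.0122.
Social marginal benefit = demand + MEB = 194.399 - 2.756x.
Set SMB = MC: 194.399 - 2.756x = 55.132 + 1.127x → x* = 35.8658.
The loss is the area between SMB and MC from x* to x_m; with linear curves that's a triangle of height MEB(x_m).
DWL = ½ × 8.8536 × 34.3786 = 152.1872.

DWL = £152.187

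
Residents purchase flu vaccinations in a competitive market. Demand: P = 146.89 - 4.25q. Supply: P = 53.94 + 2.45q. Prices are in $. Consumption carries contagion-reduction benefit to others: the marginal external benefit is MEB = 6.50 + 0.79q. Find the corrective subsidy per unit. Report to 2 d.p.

subsidy = $19.79 per unit

Social marginal benefit = demand + MEB = 153.39 - 3.46q.
Set SMB = MC: 153.39 - 3.46q = 53.94 + 2.45q → q* = 16.8274.
The Pigouvian subsidy equals MEB at q*: 6.50 + 0.79×16.8274 = 19.7936.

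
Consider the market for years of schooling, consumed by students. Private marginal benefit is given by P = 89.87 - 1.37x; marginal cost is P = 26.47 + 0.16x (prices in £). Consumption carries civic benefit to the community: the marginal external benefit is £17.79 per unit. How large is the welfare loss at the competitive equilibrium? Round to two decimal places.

Market equilibrium (private): 26.47 + 0.16x = 89.87 - 1.37x → x_m = 41.4379.
Social marginal benefit = demand + MEB = 107.66 - 1.37x.
Set SMB = MC: 107.66 - 1.37x = 26.47 + 0.16x → x* = 53.0654.
Between x* and x_m the wedge SMB − MC runs linearly from 0 to MEB(x_m), so the loss is a triangle.
DWL = ½ × 11.6275 × 17.7900 = 103.4266.

DWL = £103.43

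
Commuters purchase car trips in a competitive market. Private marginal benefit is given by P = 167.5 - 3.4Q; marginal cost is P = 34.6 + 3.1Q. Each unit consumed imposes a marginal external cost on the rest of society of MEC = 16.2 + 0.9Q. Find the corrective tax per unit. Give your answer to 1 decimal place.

tax = 30.4 per unit

Social marginal benefit = demand − MEC = 151.3 - 4.3Q.
Set SMB = MC: 151.3 - 4.3Q = 34.6 + 3.1Q → Q* = 15.7703.
The Pigouvian tax equals MEC at Q*: 16.2 + 0.9×15.7703 = 30.3933.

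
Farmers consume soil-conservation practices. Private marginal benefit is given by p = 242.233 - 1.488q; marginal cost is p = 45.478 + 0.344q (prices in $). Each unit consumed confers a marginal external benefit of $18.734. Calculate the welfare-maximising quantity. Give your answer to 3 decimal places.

Social marginal benefit = demand + MEB = 260.967 - 1.488q.
Set SMB = MC: 260.967 - 1.488q = 45.478 + 0.344q → q* = 117.6250.

q* = 117.625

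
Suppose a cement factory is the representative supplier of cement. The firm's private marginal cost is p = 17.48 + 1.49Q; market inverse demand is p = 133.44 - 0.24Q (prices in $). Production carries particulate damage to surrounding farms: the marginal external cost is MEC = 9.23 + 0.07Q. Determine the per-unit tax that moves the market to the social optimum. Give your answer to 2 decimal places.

Social marginal cost = private MC + MEC = 26.71 + 1.56Q.
Set SMC = demand: 26.71 + 1.56Q = 133.44 - 0.24Q → Q* = 59.2944.
The Pigouvian tax equals MEC at Q*: 9.23 + 0.07×59.2944 = 13.3806.

tax = $13.38 per unit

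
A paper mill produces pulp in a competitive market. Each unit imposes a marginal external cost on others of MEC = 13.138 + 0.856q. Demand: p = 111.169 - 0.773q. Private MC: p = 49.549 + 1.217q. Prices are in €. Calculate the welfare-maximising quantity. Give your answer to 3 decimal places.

q* = 17.035

Social marginal cost = private MC + MEC = 62.687 + 2.073q.
Set SMC = demand: 62.687 + 2.073q = 111.169 - 0.773q → q* = 17.0351.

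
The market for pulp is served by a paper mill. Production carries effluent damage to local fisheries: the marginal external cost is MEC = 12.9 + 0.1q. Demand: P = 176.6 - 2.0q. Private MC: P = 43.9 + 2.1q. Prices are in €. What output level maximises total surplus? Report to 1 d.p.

Social marginal cost = private MC + MEC = 56.8 + 2.2q.
Set SMC = demand: 56.8 + 2.2q = 176.6 - 2.0q → q* = 28.5238.

q* = 28.5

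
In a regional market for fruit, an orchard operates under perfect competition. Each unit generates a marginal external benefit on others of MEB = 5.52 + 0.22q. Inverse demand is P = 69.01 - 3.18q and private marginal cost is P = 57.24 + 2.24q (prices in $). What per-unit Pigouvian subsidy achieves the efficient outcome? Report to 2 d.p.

subsidy = $6.25 per unit

Social marginal cost = private MC − MEB = 51.72 + 2.02q.
Set SMC = demand: 51.72 + 2.02q = 69.01 - 3.18q → q* = 3.3250.
The Pigouvian subsidy equals MEB at q*: 5.52 + 0.22×3.3250 = 6.2515.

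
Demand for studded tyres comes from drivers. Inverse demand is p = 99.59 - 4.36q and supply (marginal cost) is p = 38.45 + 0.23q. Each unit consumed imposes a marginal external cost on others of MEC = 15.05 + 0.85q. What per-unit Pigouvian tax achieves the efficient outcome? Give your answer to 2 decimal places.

tax = 22.25 per unit

Social marginal benefit = demand − MEC = 84.54 - 5.21q.
Set SMB = MC: 84.54 - 5.21q = 38.45 + 0.23q → q* = 8.4724.
The Pigouvian tax equals MEC at q*: 15.05 + 0.85×8.4724 = 22.2515.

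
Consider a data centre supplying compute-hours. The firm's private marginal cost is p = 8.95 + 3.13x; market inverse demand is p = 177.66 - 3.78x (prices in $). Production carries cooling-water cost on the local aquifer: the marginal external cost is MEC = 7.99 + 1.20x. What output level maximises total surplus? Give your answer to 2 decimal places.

Social marginal cost = private MC + MEC = 16.94 + 4.33x.
Set SMC = demand: 16.94 + 4.33x = 177.66 - 3.78x → x* = 19.8175.

x* = 19.82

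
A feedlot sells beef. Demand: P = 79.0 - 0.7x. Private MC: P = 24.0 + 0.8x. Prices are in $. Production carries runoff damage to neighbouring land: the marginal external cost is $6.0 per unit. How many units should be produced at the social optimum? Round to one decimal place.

x* = 32.7

Social marginal cost = private MC + MEC = 30.0 + 0.8x.
Set SMC = demand: 30.0 + 0.8x = 79.0 - 0.7x → x* = 32.6667.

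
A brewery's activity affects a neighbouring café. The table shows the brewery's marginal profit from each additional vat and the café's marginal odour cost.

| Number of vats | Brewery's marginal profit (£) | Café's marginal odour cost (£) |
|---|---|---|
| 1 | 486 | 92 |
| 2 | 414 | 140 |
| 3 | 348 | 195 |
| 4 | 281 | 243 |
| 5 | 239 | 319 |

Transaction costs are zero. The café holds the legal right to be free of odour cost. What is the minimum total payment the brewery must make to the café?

£670

Efficient level: marginal profit ≥ marginal odour cost through level 4, so k* = 4.
With the café holding the right, the brewery must at least compensate total damage at k*: 92 + 140 + 195 + 243 = 670.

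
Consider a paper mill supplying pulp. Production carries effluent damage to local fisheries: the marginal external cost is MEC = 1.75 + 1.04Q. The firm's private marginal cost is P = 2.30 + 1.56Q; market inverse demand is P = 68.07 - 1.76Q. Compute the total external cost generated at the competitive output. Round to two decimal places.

Market equilibrium (private): 2.30 + 1.56Q = 68.07 - 1.76Q → Q_m = 19.8102.
Total external cost = ∫₀^{Q_m} (1.75 + 1.04Q) dQ = 1.75×19.8102 + ½×1.04×19.8102² = 238.7387.

238.74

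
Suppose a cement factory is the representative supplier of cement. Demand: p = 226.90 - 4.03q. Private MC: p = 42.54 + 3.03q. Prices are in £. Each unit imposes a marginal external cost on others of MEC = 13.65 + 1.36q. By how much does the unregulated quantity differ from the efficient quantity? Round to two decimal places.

Market equilibrium (private): 42.54 + 3.03q = 226.90 - 4.03q → q_m = 26.1133.
Social marginal cost = private MC + MEC = 56.19 + 4.39q.
Set SMC = demand: 56.19 + 4.39q = 226.90 - 4.03q → q* = 20.2743.
Gap = |26.1133 − 20.2743| = 5.8390.

5.84 units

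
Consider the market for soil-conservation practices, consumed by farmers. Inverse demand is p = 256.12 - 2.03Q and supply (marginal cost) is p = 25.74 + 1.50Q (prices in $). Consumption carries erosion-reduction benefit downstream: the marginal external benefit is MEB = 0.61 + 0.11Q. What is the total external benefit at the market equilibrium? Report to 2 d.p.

$274.07

Market equilibrium (private): 25.74 + 1.50Q = 256.12 - 2.03Q → Q_m = 65.2635.
Total external benefit = ∫₀^{Q_m} (0.61 + 0.11Q) dQ = 0.61×65.2635 + ½×0.11×65.2635² = 274.0736.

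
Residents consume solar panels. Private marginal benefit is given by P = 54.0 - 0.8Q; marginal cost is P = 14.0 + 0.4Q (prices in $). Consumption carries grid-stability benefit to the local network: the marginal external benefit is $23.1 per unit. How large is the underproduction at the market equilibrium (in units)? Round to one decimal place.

Market equilibrium (private): 14.0 + 0.4Q = 54.0 - 0.8Q → Q_m = 33.3333.
Social marginal benefit = demand + MEB = 77.1 - 0.8Q.
Set SMB = MC: 77.1 - 0.8Q = 14.0 + 0.4Q → Q* = 52.5833.
Gap = |33.3333 − 52.5833| = 19.2500.

19.3 units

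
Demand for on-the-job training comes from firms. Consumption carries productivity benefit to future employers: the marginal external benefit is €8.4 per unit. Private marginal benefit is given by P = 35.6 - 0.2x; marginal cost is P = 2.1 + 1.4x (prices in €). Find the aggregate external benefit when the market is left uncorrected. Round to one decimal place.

€175.9

Market equilibrium (private): 2.1 + 1.4x = 35.6 - 0.2x → x_m = 20.9375.
Total external benefit = MEB × x_m = 8.4 × 20.9375 = 175.8750.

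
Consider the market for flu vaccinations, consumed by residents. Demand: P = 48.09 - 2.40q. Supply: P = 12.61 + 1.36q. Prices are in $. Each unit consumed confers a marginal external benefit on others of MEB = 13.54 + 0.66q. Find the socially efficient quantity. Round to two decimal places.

q* = 15.81

Social marginal benefit = demand + MEB = 61.63 - 1.74q.
Set SMB = MC: 61.63 - 1.74q = 12.61 + 1.36q → q* = 15.8129.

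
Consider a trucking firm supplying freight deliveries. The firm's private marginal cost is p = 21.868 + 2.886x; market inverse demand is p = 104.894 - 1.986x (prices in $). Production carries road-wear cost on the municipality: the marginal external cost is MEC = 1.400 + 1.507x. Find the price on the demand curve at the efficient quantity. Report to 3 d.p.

Social marginal cost = private MC + MEC = 23.268 + 4.393x.
Set SMC = demand: 23.268 + 4.393x = 104.894 - 1.986x → x* = 12.7960.
Consumer price on the demand curve at x*: 104.894 − 1.986×12.7960 = 79.4811.

P = $79.481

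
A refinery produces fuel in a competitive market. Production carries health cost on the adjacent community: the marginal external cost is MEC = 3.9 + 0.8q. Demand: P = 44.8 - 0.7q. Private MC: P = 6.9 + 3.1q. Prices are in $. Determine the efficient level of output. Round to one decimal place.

Social marginal cost = private MC + MEC = 10.8 + 3.9q.
Set SMC = demand: 10.8 + 3.9q = 44.8 - 0.7q → q* = 7.3913.

q* = 7.4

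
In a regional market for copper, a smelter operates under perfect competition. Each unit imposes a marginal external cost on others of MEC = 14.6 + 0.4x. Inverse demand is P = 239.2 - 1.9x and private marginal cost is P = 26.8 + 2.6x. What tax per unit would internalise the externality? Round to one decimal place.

tax = 30.7 per unit

Social marginal cost = private MC + MEC = 41.4 + 3.0x.
Set SMC = demand: 41.4 + 3.0x = 239.2 - 1.9x → x* = 40.3673.
The Pigouvian tax equals MEC at x*: 14.6 + 0.4×40.3673 = 30.7469.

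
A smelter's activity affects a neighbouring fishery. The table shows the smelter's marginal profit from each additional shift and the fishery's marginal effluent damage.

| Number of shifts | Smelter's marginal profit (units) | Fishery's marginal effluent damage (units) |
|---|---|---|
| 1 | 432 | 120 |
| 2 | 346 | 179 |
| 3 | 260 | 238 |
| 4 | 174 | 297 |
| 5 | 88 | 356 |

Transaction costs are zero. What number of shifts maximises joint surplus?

Bargaining reaches the level where marginal profit last exceeds marginal effluent damage.
That holds through level 3 (260 ≥ 238) but not at 4 (174 < 297).

3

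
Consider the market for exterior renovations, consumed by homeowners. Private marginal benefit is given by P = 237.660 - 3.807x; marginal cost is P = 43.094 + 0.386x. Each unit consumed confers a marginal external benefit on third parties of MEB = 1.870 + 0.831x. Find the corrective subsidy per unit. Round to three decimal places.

subsidy = 50.424 per unit

Social marginal benefit = demand + MEB = 239.530 - 2.976x.
Set SMB = MC: 239.530 - 2.976x = 43.094 + 0.386x → x* = 58.4283.
The Pigouvian subsidy equals MEB at x*: 1.870 + 0.831×58.4283 = 50.4239.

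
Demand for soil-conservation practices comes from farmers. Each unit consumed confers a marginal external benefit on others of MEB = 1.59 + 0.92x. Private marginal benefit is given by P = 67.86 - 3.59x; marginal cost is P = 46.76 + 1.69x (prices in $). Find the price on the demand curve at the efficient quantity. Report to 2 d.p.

P = $49.18

Social marginal benefit = demand + MEB = 69.45 - 2.67x.
Set SMB = MC: 69.45 - 2.67x = 46.76 + 1.69x → x* = 5.2041.
Consumer price on the demand curve at x*: 67.86 − 3.59×5.2041 = 49.1773.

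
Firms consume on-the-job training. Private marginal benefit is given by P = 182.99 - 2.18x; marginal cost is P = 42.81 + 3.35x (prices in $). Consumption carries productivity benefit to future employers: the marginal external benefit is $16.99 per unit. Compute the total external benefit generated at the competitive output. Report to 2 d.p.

$430.68

Market equilibrium (private): 42.81 + 3.35x = 182.99 - 2.18x → x_m = 25.3490.
Total external benefit = MEB × x_m = 16.99 × 25.3490 = 430.6795.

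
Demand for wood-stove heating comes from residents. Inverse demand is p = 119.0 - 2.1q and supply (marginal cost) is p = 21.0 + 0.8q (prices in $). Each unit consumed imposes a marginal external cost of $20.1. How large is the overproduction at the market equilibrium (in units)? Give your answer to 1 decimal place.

Market equilibrium (private): 21.0 + 0.8q = 119.0 - 2.1q → q_m = 33.7931.
Social marginal benefit = demand − MEC = 98.9 - 2.1q.
Set SMB = MC: 98.9 - 2.1q = 21.0 + 0.8q → q* = 26.8621.
Gap = |33.7931 − 26.8621| = 6.9310.

6.9 units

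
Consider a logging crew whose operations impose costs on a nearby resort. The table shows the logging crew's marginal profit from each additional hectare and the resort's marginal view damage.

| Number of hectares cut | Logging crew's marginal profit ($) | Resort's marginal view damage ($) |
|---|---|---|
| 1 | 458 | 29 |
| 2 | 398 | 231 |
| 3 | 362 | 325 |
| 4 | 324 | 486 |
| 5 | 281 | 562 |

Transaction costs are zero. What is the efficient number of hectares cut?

Bargaining reaches the level where marginal profit last exceeds marginal view damage.
That holds through level 3 (362 ≥ 325) but not at 4 (324 < 486).

3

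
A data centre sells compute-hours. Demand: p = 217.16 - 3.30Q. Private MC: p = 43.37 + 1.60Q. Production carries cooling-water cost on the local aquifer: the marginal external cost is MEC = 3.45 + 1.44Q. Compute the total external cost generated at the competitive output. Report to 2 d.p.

Market equilibrium (private): 43.37 + 1.60Q = 217.16 - 3.30Q → Q_m = 35.4673.
Total external cost = ∫₀^{Q_m} (3.45 + 1.44Q) dQ = 3.45×35.4673 + ½×1.44×35.4673² = 1028.0713.

1028.07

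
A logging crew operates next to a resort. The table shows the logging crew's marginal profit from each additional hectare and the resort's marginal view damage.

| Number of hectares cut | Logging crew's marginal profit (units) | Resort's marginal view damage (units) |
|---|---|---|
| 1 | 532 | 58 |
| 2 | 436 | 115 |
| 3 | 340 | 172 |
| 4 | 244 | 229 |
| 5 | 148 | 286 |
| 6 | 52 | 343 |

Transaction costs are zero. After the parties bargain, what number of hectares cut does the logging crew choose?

Bargaining reaches the level where marginal profit last exceeds marginal view damage.
That holds through level 4 (244 ≥ 229) but not at 5 (148 < 286).

4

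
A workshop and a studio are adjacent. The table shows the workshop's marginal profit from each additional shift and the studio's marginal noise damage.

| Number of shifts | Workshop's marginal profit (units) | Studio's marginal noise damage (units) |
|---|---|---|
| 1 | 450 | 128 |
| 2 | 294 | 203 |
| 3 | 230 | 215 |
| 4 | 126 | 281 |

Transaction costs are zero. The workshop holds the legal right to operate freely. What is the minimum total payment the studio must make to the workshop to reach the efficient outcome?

126

Left alone the workshop would choose level 4 (marginal profit stays positive).
Efficient level: k* = 3 (marginal profit ≥ marginal noise damage through 3).
The studio must at least cover the workshop's forgone profit from cutting 4→3: 126 = 126.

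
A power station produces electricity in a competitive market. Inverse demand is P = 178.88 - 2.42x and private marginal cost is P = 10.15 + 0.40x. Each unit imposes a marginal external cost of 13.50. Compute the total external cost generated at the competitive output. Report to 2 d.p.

807.75

Market equilibrium (private): 10.15 + 0.40x = 178.88 - 2.42x → x_m = 59.8333.
Total external cost = MEC × x_m = 13.50 × 59.8333 = 807.7496.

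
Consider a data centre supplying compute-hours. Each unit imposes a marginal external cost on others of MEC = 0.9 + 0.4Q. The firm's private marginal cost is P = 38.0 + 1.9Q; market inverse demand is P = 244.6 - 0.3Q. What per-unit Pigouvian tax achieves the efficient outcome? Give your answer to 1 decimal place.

tax = 32.5 per unit

Social marginal cost = private MC + MEC = 38.9 + 2.3Q.
Set SMC = demand: 38.9 + 2.3Q = 244.6 - 0.3Q → Q* = 79.1154.
The Pigouvian tax equals MEC at Q*: 0.9 + 0.4×79.1154 = 32.5462.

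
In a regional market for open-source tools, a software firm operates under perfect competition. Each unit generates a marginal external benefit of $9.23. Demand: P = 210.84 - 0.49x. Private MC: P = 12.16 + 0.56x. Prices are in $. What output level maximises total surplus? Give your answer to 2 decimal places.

x* = 198.01

Social marginal cost = private MC − MEB = 2.93 + 0.56x.
Set SMC = demand: 2.93 + 0.56x = 210.84 - 0.49x → x* = 198.0095.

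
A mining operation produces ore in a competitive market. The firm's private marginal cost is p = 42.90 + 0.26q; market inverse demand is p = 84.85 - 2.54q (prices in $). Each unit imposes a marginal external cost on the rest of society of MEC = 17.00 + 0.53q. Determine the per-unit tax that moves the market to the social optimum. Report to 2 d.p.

tax = $20.97 per unit

Social marginal cost = private MC + MEC = 59.90 + 0.79q.
Set SMC = demand: 59.90 + 0.79q = 84.85 - 2.54q → q* = 7.4925.
The Pigouvian tax equals MEC at q*: 17.00 + 0.53×7.4925 = 20.9710.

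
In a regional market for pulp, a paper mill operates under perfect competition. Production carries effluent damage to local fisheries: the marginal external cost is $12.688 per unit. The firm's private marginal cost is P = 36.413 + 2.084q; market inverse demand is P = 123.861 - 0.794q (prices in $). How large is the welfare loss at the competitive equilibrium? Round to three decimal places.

DWL = $27.968

Market equilibrium (private): 36.413 + 2.084q = 123.861 - 0.794q → q_m = 30.3850.
Social marginal cost = private MC + MEC = 49.101 + 2.084q.
Set SMC = demand: 49.101 + 2.084q = 123.861 - 0.794q → q* = 25.9764.
The loss is the area between SMC and demand from q* to q_m; with linear curves that's a triangle of height MEC(q_m).
DWL = ½ × 4.4086 × 12.6880 = 27.9682.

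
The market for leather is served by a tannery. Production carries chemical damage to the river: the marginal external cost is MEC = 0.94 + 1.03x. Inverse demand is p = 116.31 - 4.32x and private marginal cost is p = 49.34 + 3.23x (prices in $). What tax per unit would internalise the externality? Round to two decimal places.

Social marginal cost = private MC + MEC = 50.28 + 4.26x.
Set SMC = demand: 50.28 + 4.26x = 116.31 - 4.32x → x* = 7.6958.
The Pigouvian tax equals MEC at x*: 0.94 + 1.03×7.6958 = 8.8667.

tax = $8.87 per unit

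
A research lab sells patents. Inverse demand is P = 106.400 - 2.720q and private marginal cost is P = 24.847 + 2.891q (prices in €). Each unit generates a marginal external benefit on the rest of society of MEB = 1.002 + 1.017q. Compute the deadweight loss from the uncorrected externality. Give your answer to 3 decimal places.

DWL = €27.114

Market equilibrium (private): 24.847 + 2.891q = 106.400 - 2.720q → q_m = 14.5345.
Social marginal cost = private MC − MEB = 23.845 + 1.874q.
Set SMC = demand: 23.845 + 1.874q = 106.400 - 2.720q → q* = 17.9702.
The loss is the area between SMC and demand from q* to q_m; with linear curves that's a triangle of height MEB(q_m).
DWL = ½ × 3.4357 × 15.7836 = 27.1139.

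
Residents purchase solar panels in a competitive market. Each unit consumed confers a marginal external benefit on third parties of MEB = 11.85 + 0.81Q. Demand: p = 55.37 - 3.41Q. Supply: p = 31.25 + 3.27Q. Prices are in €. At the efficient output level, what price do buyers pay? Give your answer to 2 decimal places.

Social marginal benefit = demand + MEB = 67.22 - 2.60Q.
Set SMB = MC: 67.22 - 2.60Q = 31.25 + 3.27Q → Q* = 6.1278.
Consumer price on the demand curve at Q*: 55.37 − 3.41×6.1278 = 34.4742.

P = €34.47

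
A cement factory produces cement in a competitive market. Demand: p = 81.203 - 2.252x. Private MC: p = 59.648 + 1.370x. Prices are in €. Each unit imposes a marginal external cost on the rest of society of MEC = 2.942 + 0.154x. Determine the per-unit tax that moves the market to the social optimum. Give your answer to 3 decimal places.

tax = €3.701 per unit

Social marginal cost = private MC + MEC = 62.590 + 1.524x.
Set SMC = demand: 62.590 + 1.524x = 81.203 - 2.252x → x* = 4.9293.
The Pigouvian tax equals MEC at x*: 2.942 + 0.154×4.9293 = 3.7011.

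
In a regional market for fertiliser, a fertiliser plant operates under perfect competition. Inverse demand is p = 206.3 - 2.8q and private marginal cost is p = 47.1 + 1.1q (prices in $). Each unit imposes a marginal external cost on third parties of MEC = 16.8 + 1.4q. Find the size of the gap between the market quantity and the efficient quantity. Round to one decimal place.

Market equilibrium (private): 47.1 + 1.1q = 206.3 - 2.8q → q_m = 40.8205.
Social marginal cost = private MC + MEC = 63.9 + 2.5q.
Set SMC = demand: 63.9 + 2.5q = 206.3 - 2.8q → q* = 26.8679.
Gap = |40.8205 − 26.8679| = 13.9526.

14.0 units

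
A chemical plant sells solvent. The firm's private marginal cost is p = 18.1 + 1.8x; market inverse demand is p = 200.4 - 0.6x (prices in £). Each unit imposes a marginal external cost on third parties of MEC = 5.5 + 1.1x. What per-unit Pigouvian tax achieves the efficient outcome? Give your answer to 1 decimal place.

tax = £61.1 per unit

Social marginal cost = private MC + MEC = 23.6 + 2.9x.
Set SMC = demand: 23.6 + 2.9x = 200.4 - 0.6x → x* = 50.5143.
The Pigouvian tax equals MEC at x*: 5.5 + 1.1×50.5143 = 61.0657.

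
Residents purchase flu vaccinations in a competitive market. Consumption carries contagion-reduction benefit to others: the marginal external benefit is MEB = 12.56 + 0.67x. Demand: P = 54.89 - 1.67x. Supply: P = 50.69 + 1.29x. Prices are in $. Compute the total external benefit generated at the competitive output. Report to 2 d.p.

Market equilibrium (private): 50.69 + 1.29x = 54.89 - 1.67x → x_m = 1.4189.
Total external benefit = ∫₀^{x_m} (12.56 + 0.67x) dx = 12.56×1.4189 + ½×0.67×1.4189² = 18.4958.

$18.50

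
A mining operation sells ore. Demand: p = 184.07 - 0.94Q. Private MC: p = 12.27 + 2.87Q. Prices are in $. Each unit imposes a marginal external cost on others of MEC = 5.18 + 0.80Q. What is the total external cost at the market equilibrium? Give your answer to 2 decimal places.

$1046.89

Market equilibrium (private): 12.27 + 2.87Q = 184.07 - 0.94Q → Q_m = 45.0919.
Total external cost = ∫₀^{Q_m} (5.18 + 0.80Q) dQ = 5.18×45.0919 + ½×0.80×45.0919² = 1046.8878.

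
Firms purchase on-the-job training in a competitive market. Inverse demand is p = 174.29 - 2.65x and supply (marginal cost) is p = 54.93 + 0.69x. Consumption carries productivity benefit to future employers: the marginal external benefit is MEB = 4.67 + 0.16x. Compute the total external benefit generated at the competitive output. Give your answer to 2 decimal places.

Market equilibrium (private): 54.93 + 0.69x = 174.29 - 2.65x → x_m = 35.7365.
Total external benefit = ∫₀^{x_m} (4.67 + 0.16x) dx = 4.67×35.7365 + ½×0.16×35.7365² = 269.0572.

269.06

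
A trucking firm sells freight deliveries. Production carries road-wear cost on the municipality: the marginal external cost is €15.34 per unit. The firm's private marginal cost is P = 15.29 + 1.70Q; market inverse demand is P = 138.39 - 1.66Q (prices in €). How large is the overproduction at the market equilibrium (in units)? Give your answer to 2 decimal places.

Market equilibrium (private): 15.29 + 1.70Q = 138.39 - 1.66Q → Q_m = 36.6369.
Social marginal cost = private MC + MEC = 30.63 + 1.70Q.
Set SMC = demand: 30.63 + 1.70Q = 138.39 - 1.66Q → Q* = 32.0714.
Gap = |36.6369 − 32.0714| = 4.5655.

4.57 units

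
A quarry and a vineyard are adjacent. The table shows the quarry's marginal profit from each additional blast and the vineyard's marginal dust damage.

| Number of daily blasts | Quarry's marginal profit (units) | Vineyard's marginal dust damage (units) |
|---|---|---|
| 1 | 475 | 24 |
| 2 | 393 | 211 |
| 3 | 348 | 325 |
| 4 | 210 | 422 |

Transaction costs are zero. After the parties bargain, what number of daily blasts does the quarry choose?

3

Bargaining reaches the level where marginal profit last exceeds marginal dust damage.
That holds through level 3 (348 ≥ 325) but not at 4 (210 < 422).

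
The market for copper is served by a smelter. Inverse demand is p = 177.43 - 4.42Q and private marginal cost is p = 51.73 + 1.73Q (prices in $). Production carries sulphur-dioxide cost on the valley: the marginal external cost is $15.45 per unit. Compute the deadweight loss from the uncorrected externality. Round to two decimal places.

Market equilibrium (private): 51.73 + 1.73Q = 177.43 - 4.42Q → Q_m = 20.4390.
Social marginal cost = private MC + MEC = 67.18 + 1.73Q.
Set SMC = demand: 67.18 + 1.73Q = 177.43 - 4.42Q → Q* = 17.9268.
Between Q* and Q_m the wedge SMC − demand runs linearly from 0 to MEC(Q_m), so the loss is a triangle.
DWL = ½ × 2.5122 × 15.4500 = 19.4067.

DWL = $19.41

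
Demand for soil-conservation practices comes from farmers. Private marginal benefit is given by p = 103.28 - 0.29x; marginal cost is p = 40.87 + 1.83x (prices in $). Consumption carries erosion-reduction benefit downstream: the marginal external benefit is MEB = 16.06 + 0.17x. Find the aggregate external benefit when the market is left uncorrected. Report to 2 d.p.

Market equilibrium (private): 40.87 + 1.83x = 103.28 - 0.29x → x_m = 29.4387.
Total external benefit = ∫₀^{x_m} (16.06 + 0.17x) dx = 16.06×29.4387 + ½×0.17×29.4387² = 546.4497.

$546.45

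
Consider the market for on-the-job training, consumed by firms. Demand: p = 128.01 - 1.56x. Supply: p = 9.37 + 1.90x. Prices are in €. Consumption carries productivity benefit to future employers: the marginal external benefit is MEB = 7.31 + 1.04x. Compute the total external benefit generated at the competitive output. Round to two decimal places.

Market equilibrium (private): 9.37 + 1.90x = 128.01 - 1.56x → x_m = 34.2890.
Total external benefit = ∫₀^{x_m} (7.31 + 1.04x) dx = 7.31×34.2890 + ½×1.04×34.2890² = 862.0351.

€862.04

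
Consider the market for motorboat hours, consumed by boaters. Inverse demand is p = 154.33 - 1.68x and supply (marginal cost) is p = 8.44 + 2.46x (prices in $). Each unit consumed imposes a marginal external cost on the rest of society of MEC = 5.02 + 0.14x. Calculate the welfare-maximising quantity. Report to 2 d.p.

Social marginal benefit = demand − MEC = 149.31 - 1.82x.
Set SMB = MC: 149.31 - 1.82x = 8.44 + 2.46x → x* = 32.9136.

x* = 32.91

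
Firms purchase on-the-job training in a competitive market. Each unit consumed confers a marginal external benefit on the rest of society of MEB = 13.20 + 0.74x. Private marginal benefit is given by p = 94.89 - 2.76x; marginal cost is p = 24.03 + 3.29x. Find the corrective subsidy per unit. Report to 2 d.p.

subsidy = 24.91 per unit

Social marginal benefit = demand + MEB = 108.09 - 2.02x.
Set SMB = MC: 108.09 - 2.02x = 24.03 + 3.29x → x* = 15.8305.
The Pigouvian subsidy equals MEB at x*: 13.20 + 0.74×15.8305 = 24.9146.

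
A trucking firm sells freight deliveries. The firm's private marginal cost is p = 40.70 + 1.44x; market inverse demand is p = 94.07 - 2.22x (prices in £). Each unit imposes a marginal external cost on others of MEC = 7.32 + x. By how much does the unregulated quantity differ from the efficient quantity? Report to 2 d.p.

4.70 units

Market equilibrium (private): 40.70 + 1.44x = 94.07 - 2.22x → x_m = 14.5820.
Social marginal cost = private MC + MEC = 48.02 + 2.44x.
Set SMC = demand: 48.02 + 2.44x = 94.07 - 2.22x → x* = 9.8820.
Gap = |14.5820 − 9.8820| = 4.7000.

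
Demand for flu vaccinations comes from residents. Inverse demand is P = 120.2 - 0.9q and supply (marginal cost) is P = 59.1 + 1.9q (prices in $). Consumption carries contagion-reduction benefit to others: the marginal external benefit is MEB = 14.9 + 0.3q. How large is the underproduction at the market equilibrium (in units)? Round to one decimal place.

Market equilibrium (private): 59.1 + 1.9q = 120.2 - 0.9q → q_m = 21.8214.
Social marginal benefit = demand + MEB = 135.1 - 0.6q.
Set SMB = MC: 135.1 - 0.6q = 59.1 + 1.9q → q* = 30.4000.
Gap = |21.8214 − 30.4000| = 8.5786.

8.6 units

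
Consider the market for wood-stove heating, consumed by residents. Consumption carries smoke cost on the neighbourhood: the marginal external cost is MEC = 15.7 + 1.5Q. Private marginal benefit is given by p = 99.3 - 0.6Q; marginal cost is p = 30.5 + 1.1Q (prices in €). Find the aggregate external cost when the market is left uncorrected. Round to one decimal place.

Market equilibrium (private): 30.5 + 1.1Q = 99.3 - 0.6Q → Q_m = 40.4706.
Total external cost = ∫₀^{Q_m} (15.7 + 1.5Q) dQ = 15.7×40.4706 + ½×1.5×40.4706² = 1863.7905.

€1863.8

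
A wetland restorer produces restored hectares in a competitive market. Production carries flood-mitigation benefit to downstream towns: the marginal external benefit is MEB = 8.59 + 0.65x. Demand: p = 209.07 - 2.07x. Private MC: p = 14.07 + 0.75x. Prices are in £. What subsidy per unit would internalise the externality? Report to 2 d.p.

Social marginal cost = private MC − MEB = 5.48 + 0.10x.
Set SMC = demand: 5.48 + 0.10x = 209.07 - 2.07x → x* = 93.8203.
The Pigouvian subsidy equals MEB at x*: 8.59 + 0.65×93.8203 = 69.5732.

subsidy = £69.57 per unit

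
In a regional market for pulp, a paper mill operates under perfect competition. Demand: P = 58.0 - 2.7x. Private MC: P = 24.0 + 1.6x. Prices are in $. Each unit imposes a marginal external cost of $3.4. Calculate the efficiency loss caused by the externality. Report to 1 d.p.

DWL = $1.3

Market equilibrium (private): 24.0 + 1.6x = 58.0 - 2.7x → x_m = 7.9070.
Social marginal cost = private MC + MEC = 27.4 + 1.6x.
Set SMC = demand: 27.4 + 1.6x = 58.0 - 2.7x → x* = 7.1163.
Height of the DWL triangle at x_m is SMC(x_m) − demand(x_m) = MEC(x_m) = 3.4000.
DWL = ½ × 0.7907 × 3.4000 = 1.3442.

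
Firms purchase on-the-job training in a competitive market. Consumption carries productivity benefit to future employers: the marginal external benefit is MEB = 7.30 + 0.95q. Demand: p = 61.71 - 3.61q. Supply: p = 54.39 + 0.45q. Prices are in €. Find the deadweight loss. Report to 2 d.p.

Market equilibrium (private): 54.39 + 0.45q = 61.71 - 3.61q → q_m = 1.8030.
Social marginal benefit = demand + MEB = 69.01 - 2.66q.
Set SMB = MC: 69.01 - 2.66q = 54.39 + 0.45q → q* = 4.7010.
The welfare-loss triangle has base |q_m − q*| and height MEB(q_m) (the vertical gap between SMB and MC is zero at q* and MEB at q_m).
DWL = ½ × 2.8980 × 9.0128 = 13.0595.

DWL = €13.06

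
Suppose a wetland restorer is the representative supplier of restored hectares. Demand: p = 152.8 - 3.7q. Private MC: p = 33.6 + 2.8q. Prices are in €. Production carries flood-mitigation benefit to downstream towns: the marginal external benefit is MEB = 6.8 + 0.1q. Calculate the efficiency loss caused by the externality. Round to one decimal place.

DWL = €5.8

Market equilibrium (private): 33.6 + 2.8q = 152.8 - 3.7q → q_m = 18.3385.
Social marginal cost = private MC − MEB = 26.8 + 2.7q.
Set SMC = demand: 26.8 + 2.7q = 152.8 - 3.7q → q* = 19.6875.
Between q* and q_m the wedge demand − SMC runs linearly from 0 to MEB(q_m), so the loss is a triangle.
DWL = ½ × 1.3490 × 8.6338 = 5.8235.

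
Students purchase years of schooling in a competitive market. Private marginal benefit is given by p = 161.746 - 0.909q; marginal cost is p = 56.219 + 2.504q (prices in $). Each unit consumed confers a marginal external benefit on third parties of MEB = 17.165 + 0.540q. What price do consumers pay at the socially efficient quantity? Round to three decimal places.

P = $122.927

Social marginal benefit = demand + MEB = 178.911 - 0.369q.
Set SMB = MC: 178.911 - 0.369q = 56.219 + 2.504q → q* = 42.7052.
Consumer price on the demand curve at q*: 161.746 − 0.909×42.7052 = 122.9270.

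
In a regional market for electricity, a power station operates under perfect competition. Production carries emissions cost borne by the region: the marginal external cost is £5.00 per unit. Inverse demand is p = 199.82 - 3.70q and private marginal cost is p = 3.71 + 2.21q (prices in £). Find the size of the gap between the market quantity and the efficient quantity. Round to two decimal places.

Market equilibrium (private): 3.71 + 2.21q = 199.82 - 3.70q → q_m = 33.1827.
Social marginal cost = private MC + MEC = 8.71 + 2.21q.
Set SMC = demand: 8.71 + 2.21q = 199.82 - 3.70q → q* = 32.3367.
Gap = |33.1827 − 32.3367| = 0.8460.

0.85 units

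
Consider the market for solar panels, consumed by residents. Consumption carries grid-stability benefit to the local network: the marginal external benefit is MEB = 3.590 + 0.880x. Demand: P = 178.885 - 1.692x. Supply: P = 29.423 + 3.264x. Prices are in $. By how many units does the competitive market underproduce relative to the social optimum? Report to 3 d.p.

7.392 units

Market equilibrium (private): 29.423 + 3.264x = 178.885 - 1.692x → x_m = 30.1578.
Social marginal benefit = demand + MEB = 182.475 - 0.812x.
Set SMB = MC: 182.475 - 0.812x = 29.423 + 3.264x → x* = 37.5496.
Gap = |30.1578 − 37.5496| = 7.3918.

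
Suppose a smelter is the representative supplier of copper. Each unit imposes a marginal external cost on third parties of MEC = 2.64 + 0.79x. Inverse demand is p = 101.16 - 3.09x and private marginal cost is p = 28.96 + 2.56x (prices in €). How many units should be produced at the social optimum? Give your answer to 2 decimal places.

x* = 10.80

Social marginal cost = private MC + MEC = 31.60 + 3.35x.
Set SMC = demand: 31.60 + 3.35x = 101.16 - 3.09x → x* = 10.8012.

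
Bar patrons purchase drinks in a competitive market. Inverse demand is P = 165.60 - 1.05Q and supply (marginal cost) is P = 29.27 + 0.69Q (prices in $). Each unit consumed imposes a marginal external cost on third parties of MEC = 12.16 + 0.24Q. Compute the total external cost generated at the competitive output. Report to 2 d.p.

$1689.40

Market equilibrium (private): 29.27 + 0.69Q = 165.60 - 1.05Q → Q_m = 78.3506.
Total external cost = ∫₀^{Q_m} (12.16 + 0.24Q) dQ = 12.16×78.3506 + ½×0.24×78.3506² = 1689.4013.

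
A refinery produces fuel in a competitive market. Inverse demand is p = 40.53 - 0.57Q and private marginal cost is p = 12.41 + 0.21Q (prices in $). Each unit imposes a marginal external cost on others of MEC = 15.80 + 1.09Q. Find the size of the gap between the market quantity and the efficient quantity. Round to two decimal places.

29.46 units

Market equilibrium (private): 12.41 + 0.21Q = 40.53 - 0.57Q → Q_m = 36.0513.
Social marginal cost = private MC + MEC = 28.21 + 1.30Q.
Set SMC = demand: 28.21 + 1.30Q = 40.53 - 0.57Q → Q* = 6.5882.
Gap = |36.0513 − 6.5882| = 29.4631.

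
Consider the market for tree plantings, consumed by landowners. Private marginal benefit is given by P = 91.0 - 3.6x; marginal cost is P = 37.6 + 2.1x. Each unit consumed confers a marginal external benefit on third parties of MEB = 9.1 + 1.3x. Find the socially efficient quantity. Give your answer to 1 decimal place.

x* = 14.2

Social marginal benefit = demand + MEB = 100.1 - 2.3x.
Set SMB = MC: 100.1 - 2.3x = 37.6 + 2.1x → x* = 14.2045.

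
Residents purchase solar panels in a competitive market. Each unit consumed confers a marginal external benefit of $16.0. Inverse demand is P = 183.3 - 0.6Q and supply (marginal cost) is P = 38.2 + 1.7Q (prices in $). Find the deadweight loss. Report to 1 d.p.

Market equilibrium (private): 38.2 + 1.7Q = 183.3 - 0.6Q → Q_m = 63.0870.
Social marginal benefit = demand + MEB = 199.3 - 0.6Q.
Set SMB = MC: 199.3 - 0.6Q = 38.2 + 1.7Q → Q* = 70.0435.
The welfare-loss triangle has base |Q_m − Q*| and height MEB(Q_m) (the vertical gap between SMB and MC is zero at Q* and MEB at Q_m).
DWL = ½ × 6.9565 × 16.0000 = 55.6520.

DWL = $55.7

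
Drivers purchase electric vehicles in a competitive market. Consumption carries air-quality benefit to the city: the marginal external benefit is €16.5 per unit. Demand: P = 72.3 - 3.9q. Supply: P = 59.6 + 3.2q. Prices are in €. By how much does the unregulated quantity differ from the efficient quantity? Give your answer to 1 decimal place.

Market equilibrium (private): 59.6 + 3.2q = 72.3 - 3.9q → q_m = 1.7887.
Social marginal benefit = demand + MEB = 88.8 - 3.9q.
Set SMB = MC: 88.8 - 3.9q = 59.6 + 3.2q → q* = 4.1127.
Gap = |1.7887 − 4.1127| = 2.3240.

2.3 units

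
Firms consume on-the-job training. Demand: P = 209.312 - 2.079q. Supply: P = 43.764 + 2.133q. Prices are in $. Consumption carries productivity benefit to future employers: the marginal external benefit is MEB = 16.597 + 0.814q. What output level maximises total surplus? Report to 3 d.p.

q* = 53.604

Social marginal benefit = demand + MEB = 225.909 - 1.265q.
Set SMB = MC: 225.909 - 1.265q = 43.764 + 2.133q → q* = 53.6036.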